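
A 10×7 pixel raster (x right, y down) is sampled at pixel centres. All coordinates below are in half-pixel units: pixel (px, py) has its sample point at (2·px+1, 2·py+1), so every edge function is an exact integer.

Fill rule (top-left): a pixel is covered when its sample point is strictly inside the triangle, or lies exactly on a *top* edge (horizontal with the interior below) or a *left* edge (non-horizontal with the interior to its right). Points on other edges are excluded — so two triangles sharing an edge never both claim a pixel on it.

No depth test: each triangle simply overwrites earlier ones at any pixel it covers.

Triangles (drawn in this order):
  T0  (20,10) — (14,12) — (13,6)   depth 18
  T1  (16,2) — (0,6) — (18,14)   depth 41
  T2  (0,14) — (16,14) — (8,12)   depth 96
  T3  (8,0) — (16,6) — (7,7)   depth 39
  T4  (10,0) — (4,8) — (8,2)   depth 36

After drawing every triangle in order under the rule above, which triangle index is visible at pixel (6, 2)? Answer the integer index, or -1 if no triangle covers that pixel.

T0:
  2·area = 38
  edge (20, 10)→(14, 12): d=(-6,2) right/bottom  bias=-1
  edge (14, 12)→(13, 6): d=(-1,-6) top-left  bias=+0
  edge (13, 6)→(20, 10): d=(7,4) right/bottom  bias=-1
    (7,4)@(15, 9): e=[16,9,13] → #
    (8,4)@(17, 9): e=[12,21,5] → #
    (9,4)@(19, 9): e=[8,33,-3] → ·
    (7,5)@(15, 11): e=[4,7,27] → #
    (8,5)@(17, 11): e=[0,19,19] → ·  [on edge]
    (5,6)@(11, 13): e=[0,-19,57] → ·  [on edge]
    (7,6)@(15, 13): e=[-8,5,41] → ·
  covered (3 px):
    · · · · · · · · · ·
    · · · · · · · · · ·
    · · · · · · · · · ·
    · · · · · · · · · ·
    · · · · · · · # # ·
    · · · · · · · # · ·
    · · · · · · · · · ·
T1:
  2·area = 200  (B↔C swapped to make it positive)
  edge (16, 2)→(18, 14): d=(2,12) right/bottom  bias=-1
  edge (18, 14)→(0, 6): d=(-18,-8) top-left  bias=+0
  edge (0, 6)→(16, 2): d=(16,-4) top-left  bias=+0
    (6,1)@(13, 3): e=[38,158,4] → #
    (7,1)@(15, 3): e=[14,174,12] → #
    (8,1)@(17, 3): e=[-10,190,20] → ·
    (2,2)@(5, 5): e=[138,58,4] → #
    (3,2)@(7, 5): e=[114,74,12] → #
    (4,2)@(9, 5): e=[90,90,20] → #
    (5,2)@(11, 5): e=[66,106,28] → #
    (8,2)@(17, 5): e=[-6,154,52] → ·
    (1,3)@(3, 7): e=[166,6,28] → #
    (8,3)@(17, 7): e=[-2,118,84] → ·
    (1,4)@(3, 9): e=[170,-30,60] → ·
    (2,4)@(5, 9): e=[146,-14,68] → ·
  covered (25 px):
    · · · · · · · · · ·
    · · · · · · # # · ·
    · · # # # # # # · ·
    · # # # # # # # · ·
    · · · # # # # # # ·
    · · · · · · # # # ·
    · · · · · · · · # ·
T2:
  2·area = 32  (B↔C swapped to make it positive)
  edge (0, 14)→(8, 12): d=(8,-2) top-left  bias=+0
  edge (8, 12)→(16, 14): d=(8,2) right/bottom  bias=-1
  edge (16, 14)→(0, 14): d=(-16,0) right/bottom  bias=-1
    (2,6)@(5, 13): e=[2,14,16] → #
    (3,6)@(7, 13): e=[6,10,16] → #
    (4,6)@(9, 13): e=[10,6,16] → #
    (5,6)@(11, 13): e=[14,2,16] → #
    (6,6)@(13, 13): e=[18,-2,16] → ·
  covered (4 px):
    · · · · · · · · · ·
    · · · · · · · · · ·
    · · · · · · · · · ·
    · · · · · · · · · ·
    · · · · · · · · · ·
    · · · · · · · · · ·
    · · # # # # · · · ·
T3:
  2·area = 62
  edge (8, 0)→(16, 6): d=(8,6) right/bottom  bias=-1
  edge (16, 6)→(7, 7): d=(-9,1) right/bottom  bias=-1
  edge (7, 7)→(8, 0): d=(1,-7) top-left  bias=+0
    (4,0)@(9, 1): e=[2,52,8] → #
    (5,0)@(11, 1): e=[-10,50,22] → ·
    (4,1)@(9, 3): e=[18,34,10] → #
    (5,1)@(11, 3): e=[6,32,24] → #
    (6,1)@(13, 3): e=[-6,30,38] → ·
    (4,2)@(9, 5): e=[34,16,12] → #
    (6,2)@(13, 5): e=[10,12,40] → #
    (7,2)@(15, 5): e=[-2,10,54] → ·
    (3,3)@(7, 7): e=[62,0,0] → ·  [on edge]
    (4,3)@(9, 7): e=[50,-2,14] → ·
    (5,3)@(11, 7): e=[38,-4,28] → ·
    (6,3)@(13, 7): e=[26,-6,42] → ·
  covered (6 px):
    · · · · # · · · · ·
    · · · · # # · · · ·
    · · · · # # # · · ·
    · · · · · · · · · ·
    · · · · · · · · · ·
    · · · · · · · · · ·
    · · · · · · · · · ·
T4:
  2·area = 4
  edge (10, 0)→(4, 8): d=(-6,8) right/bottom  bias=-1
  edge (4, 8)→(8, 2): d=(4,-6) top-left  bias=+0
  edge (8, 2)→(10, 0): d=(2,-2) top-left  bias=+0
    (4,0)@(9, 1): e=[2,2,0] → #  [on edge]
    (5,0)@(11, 1): e=[-14,14,4] → ·
    (3,1)@(7, 3): e=[6,-2,0] → ·  [on edge]
    (4,1)@(9, 3): e=[-10,10,4] → ·
    (2,2)@(5, 5): e=[10,-6,0] → ·  [on edge]
    (1,3)@(3, 7): e=[14,-10,0] → ·  [on edge]
    (0,4)@(1, 9): e=[18,-14,0] → ·  [on edge]
  covered (1 px):
    · · · · # · · · · ·
    · · · · · · · · · ·
    · · · · · · · · · ·
    · · · · · · · · · ·
    · · · · · · · · · ·
    · · · · · · · · · ·
    · · · · · · · · · ·

Z-buffer (winner per pixel, '.' = empty):
  . . . . 4 . . . . .
  . . . . 3 3 1 1 . .
  . . 1 1 3 3 3 1 . .
  . 1 1 1 1 1 1 1 . .
  . . . 1 1 1 1 1 1 .
  . . . . . . 1 1 1 .
  . . 2 2 2 2 . . 1 .

Final: 3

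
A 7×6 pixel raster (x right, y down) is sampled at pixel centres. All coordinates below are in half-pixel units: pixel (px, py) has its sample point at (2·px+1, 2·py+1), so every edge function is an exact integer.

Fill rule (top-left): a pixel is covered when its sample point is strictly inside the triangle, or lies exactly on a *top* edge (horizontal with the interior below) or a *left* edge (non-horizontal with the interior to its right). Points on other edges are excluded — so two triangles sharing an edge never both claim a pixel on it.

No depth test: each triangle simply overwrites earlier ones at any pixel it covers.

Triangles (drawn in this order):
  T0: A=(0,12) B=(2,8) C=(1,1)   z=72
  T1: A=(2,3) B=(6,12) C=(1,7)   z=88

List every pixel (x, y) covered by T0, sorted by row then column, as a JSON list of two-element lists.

T0:
  2·area = 18  (B↔C swapped to make it positive)
  edge (0, 12)→(1, 1): d=(1,-11) top-left  bias=+0
  edge (1, 1)→(2, 8): d=(1,7) right/bottom  bias=-1
  edge (2, 8)→(0, 12): d=(-2,4) right/bottom  bias=-1
    (0,0)@(1, 1): e=[0,0,18] → .  [on edge]
    (0,1)@(1, 3): e=[2,2,14] → X
    (1,1)@(3, 3): e=[24,-12,6] → .
    (0,2)@(1, 5): e=[4,4,10] → X
    (1,2)@(3, 5): e=[26,-10,2] → .
    (0,3)@(1, 7): e=[6,6,6] → X
    (1,3)@(3, 7): e=[28,-8,-2] → .
    (0,4)@(1, 9): e=[8,8,2] → X
    (1,4)@(3, 9): e=[30,-6,-6] → .
    (0,5)@(1, 11): e=[10,10,-2] → .
  covered (4 px):
    . . . . . . .
    X . . . . . .
    X . . . . . .
    X . . . . . .
    X . . . . . .
    . . . . . . .
T1:
  2·area = 25
  edge (2, 3)→(6, 12): d=(4,9) right/bottom  bias=-1
  edge (6, 12)→(1, 7): d=(-5,-5) top-left  bias=+0
  edge (1, 7)→(2, 3): d=(1,-4) top-left  bias=+0
    (0,3)@(1, 7): e=[25,0,0] → X  [on edge]
    (1,3)@(3, 7): e=[7,10,8] → X
    (2,3)@(5, 7): e=[-11,20,16] → .
    (0,4)@(1, 9): e=[33,-10,2] → .
    (1,4)@(3, 9): e=[15,0,10] → X  [on edge]
    (2,4)@(5, 9): e=[-3,10,18] → .
    (1,5)@(3, 11): e=[23,-10,12] → .
    (2,5)@(5, 11): e=[5,0,20] → X  [on edge]
    (3,5)@(7, 11): e=[-13,10,28] → .
  covered (4 px):
    . . . . . . .
    . . . . . . .
    . . . . . . .
    X X . . . . .
    . X . . . . .
    . . X . . . .

Result: [[0,1],[0,2],[0,3],[0,4]]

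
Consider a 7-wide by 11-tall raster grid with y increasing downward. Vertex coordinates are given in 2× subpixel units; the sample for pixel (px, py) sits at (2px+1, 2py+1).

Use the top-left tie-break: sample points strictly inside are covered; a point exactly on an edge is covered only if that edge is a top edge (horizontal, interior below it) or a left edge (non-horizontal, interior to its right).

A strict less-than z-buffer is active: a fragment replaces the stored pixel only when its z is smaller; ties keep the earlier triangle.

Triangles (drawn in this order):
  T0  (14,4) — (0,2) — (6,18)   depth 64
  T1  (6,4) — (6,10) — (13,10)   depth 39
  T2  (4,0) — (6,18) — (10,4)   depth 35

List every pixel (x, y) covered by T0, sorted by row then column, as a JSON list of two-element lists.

T0:
  2·area = 212  (B↔C swapped to make it positive)
  edge (14, 4)→(6, 18): d=(-8,14) right/bottom  bias=-1
  edge (6, 18)→(0, 2): d=(-6,-16) top-left  bias=+0
  edge (0, 2)→(14, 4): d=(14,2) right/bottom  bias=-1
    (0,1)@(1, 3): e=[190,10,12] → █
    (1,1)@(3, 3): e=[162,42,8] → █
    (2,1)@(5, 3): e=[134,74,4] → █
    (3,1)@(7, 3): e=[106,106,0] → ·  [on edge]
    (0,2)@(1, 5): e=[174,-2,40] → ·
    (1,2)@(3, 5): e=[146,30,36] → █
    (3,2)@(7, 5): e=[90,94,28] → █
    (4,2)@(9, 5): e=[62,126,24] → █
    (5,2)@(11, 5): e=[34,158,20] → █
    (6,2)@(13, 5): e=[6,190,16] → █
    (1,3)@(3, 7): e=[130,18,64] → █
    (6,3)@(13, 7): e=[-10,178,44] → ·
  covered (26 px):
    · · · · · · ·
    █ █ █ · · · ·
    · █ █ █ █ █ █
    · █ █ █ █ █ ·
    · █ █ █ █ █ ·
    · · █ █ █ · ·
    · · █ █ · · ·
    · · █ █ · · ·
    · · · · · · ·
    · · · · · · ·
    · · · · · · ·
T1:
  2·area = 42  (B↔C swapped to make it positive)
  edge (6, 4)→(13, 10): d=(7,6) right/bottom  bias=-1
  edge (13, 10)→(6, 10): d=(-7,0) right/bottom  bias=-1
  edge (6, 10)→(6, 4): d=(0,-6) top-left  bias=+0
    (3,2)@(7, 5): e=[1,35,6] → █
    (4,2)@(9, 5): e=[-11,35,18] → ·
    (3,3)@(7, 7): e=[15,21,6] → █
    (4,3)@(9, 7): e=[3,21,18] → █
    (5,3)@(11, 7): e=[-9,21,30] → ·
    (3,4)@(7, 9): e=[29,7,6] → █
    (5,4)@(11, 9): e=[5,7,30] → █
    (6,4)@(13, 9): e=[-7,7,42] → ·
    (3,5)@(7, 11): e=[43,-7,6] → ·
    (4,5)@(9, 11): e=[31,-7,18] → ·
    (5,5)@(11, 11): e=[19,-7,30] → ·
  covered (6 px):
    · · · · · · ·
    · · · · · · ·
    · · · █ · · ·
    · · · █ █ · ·
    · · · █ █ █ ·
    · · · · · · ·
    · · · · · · ·
    · · · · · · ·
    · · · · · · ·
    · · · · · · ·
    · · · · · · ·
T2:
  2·area = 100  (B↔C swapped to make it positive)
  edge (4, 0)→(10, 4): d=(6,4) right/bottom  bias=-1
  edge (10, 4)→(6, 18): d=(-4,14) right/bottom  bias=-1
  edge (6, 18)→(4, 0): d=(-2,-18) top-left  bias=+0
    (2,0)@(5, 1): e=[2,82,16] → █
    (3,0)@(7, 1): e=[-6,54,52] → ·
    (2,1)@(5, 3): e=[14,74,12] → █
    (3,1)@(7, 3): e=[6,46,48] → █
    (4,1)@(9, 3): e=[-2,18,84] → ·
    (2,2)@(5, 5): e=[26,66,8] → █
    (4,2)@(9, 5): e=[10,10,80] → █
    (5,2)@(11, 5): e=[2,-18,116] → ·
    (2,3)@(5, 7): e=[38,58,4] → █
    (5,3)@(11, 7): e=[14,-26,112] → ·
    (2,4)@(5, 9): e=[50,50,0] → █  [on edge]
    (4,4)@(9, 9): e=[34,-6,72] → ·
  covered (13 px):
    · · █ · · · ·
    · · █ █ · · ·
    · · █ █ █ · ·
    · · █ █ █ · ·
    · · █ █ · · ·
    · · · █ · · ·
    · · · █ · · ·
    · · · · · · ·
    · · · · · · ·
    · · · · · · ·
    · · · · · · ·

Result: [[0,1],[1,1],[2,1],[1,2],[2,2],[3,2],[4,2],[5,2],[6,2],[1,3],[2,3],[3,3],[4,3],[5,3],[1,4],[2,4],[3,4],[4,4],[5,4],[2,5],[3,5],[4,5],[2,6],[3,6],[2,7],[3,7]]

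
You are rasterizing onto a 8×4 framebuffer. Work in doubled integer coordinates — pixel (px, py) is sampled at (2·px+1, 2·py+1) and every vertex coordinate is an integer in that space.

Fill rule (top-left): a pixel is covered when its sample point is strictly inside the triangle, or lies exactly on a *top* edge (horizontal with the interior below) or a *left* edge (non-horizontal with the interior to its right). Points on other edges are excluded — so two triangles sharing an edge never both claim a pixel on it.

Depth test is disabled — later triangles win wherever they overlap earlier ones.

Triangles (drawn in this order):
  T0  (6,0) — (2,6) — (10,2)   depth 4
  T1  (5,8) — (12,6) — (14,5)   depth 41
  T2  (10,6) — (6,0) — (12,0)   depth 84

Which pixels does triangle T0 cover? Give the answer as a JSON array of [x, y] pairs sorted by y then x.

T0:
  2·area = 32  (B↔C swapped to make it positive)
  edge (6, 0)→(10, 2): d=(4,2) right/bottom  bias=-1
  edge (10, 2)→(2, 6): d=(-8,4) right/bottom  bias=-1
  edge (2, 6)→(6, 0): d=(4,-6) top-left  bias=+0
    (3,0)@(7, 1): e=[2,20,10] → X
    (4,0)@(9, 1): e=[-2,12,22] → .
    (2,1)@(5, 3): e=[14,12,6] → X
    (4,1)@(9, 3): e=[6,-4,30] → .
    (1,2)@(3, 5): e=[26,4,2] → X
    (2,2)@(5, 5): e=[22,-4,14] → .
    (3,2)@(7, 5): e=[18,-12,26] → .
    (1,3)@(3, 7): e=[34,-12,10] → .
  covered (4 px):
    . . . X . . . .
    . . X X . . . .
    . X . . . . . .
    . . . . . . . .
T1:
  2·area = 3  (B↔C swapped to make it positive)
  edge (5, 8)→(14, 5): d=(9,-3) top-left  bias=+0
  edge (14, 5)→(12, 6): d=(-2,1) right/bottom  bias=-1
  edge (12, 6)→(5, 8): d=(-7,2) right/bottom  bias=-1
  covered (0 px):
    . . . . . . . .
    . . . . . . . .
    . . . . . . . .
    . . . . . . . .
T2:
  2·area = 36
  edge (10, 6)→(6, 0): d=(-4,-6) top-left  bias=+0
  edge (6, 0)→(12, 0): d=(6,0) top-left  bias=+0
  edge (12, 0)→(10, 6): d=(-2,6) right/bottom  bias=-1
    (3,0)@(7, 1): e=[2,6,28] → X
    (4,0)@(9, 1): e=[14,6,16] → X
    (5,0)@(11, 1): e=[26,6,4] → X
    (6,0)@(13, 1): e=[38,6,-8] → .
    (3,1)@(7, 3): e=[-6,18,24] → .
    (4,1)@(9, 3): e=[6,18,12] → X
    (5,1)@(11, 3): e=[18,18,0] → .  [on edge]
    (4,2)@(9, 5): e=[-2,30,8] → .
  covered (4 px):
    . . . X X X . .
    . . . . X . . .
    . . . . . . . .
    . . . . . . . .

Answer: [[3,0],[2,1],[3,1],[1,2]]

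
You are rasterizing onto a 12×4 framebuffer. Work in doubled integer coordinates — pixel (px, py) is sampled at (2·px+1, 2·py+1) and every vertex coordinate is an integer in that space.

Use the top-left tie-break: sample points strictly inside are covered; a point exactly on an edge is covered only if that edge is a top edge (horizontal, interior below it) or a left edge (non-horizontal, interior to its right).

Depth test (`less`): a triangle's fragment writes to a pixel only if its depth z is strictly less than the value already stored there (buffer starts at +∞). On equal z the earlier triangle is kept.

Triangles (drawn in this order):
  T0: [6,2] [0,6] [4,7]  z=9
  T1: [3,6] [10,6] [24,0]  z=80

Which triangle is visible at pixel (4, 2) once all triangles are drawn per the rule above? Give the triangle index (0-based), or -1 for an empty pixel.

T0:
  2·area = 22  (B↔C swapped to make it positive)
  edge (6, 2)→(4, 7): d=(-2,5) right/bottom  bias=-1
  edge (4, 7)→(0, 6): d=(-4,-1) top-left  bias=+0
  edge (0, 6)→(6, 2): d=(6,-4) top-left  bias=+0
    (2,1)@(5, 3): e=[3,17,2] → X
    (3,1)@(7, 3): e=[-7,19,10] → .
    (1,2)@(3, 5): e=[9,7,6] → X
    (2,2)@(5, 5): e=[-1,9,14] → .
    (1,3)@(3, 7): e=[5,-1,18] → .
  covered (2 px):
    . . . . . . . . . . . .
    . . X . . . . . . . . .
    . X . . . . . . . . . .
    . . . . . . . . . . . .
T1:
  2·area = 42  (B↔C swapped to make it positive)
  edge (3, 6)→(24, 0): d=(21,-6) top-left  bias=+0
  edge (24, 0)→(10, 6): d=(-14,6) right/bottom  bias=-1
  edge (10, 6)→(3, 6): d=(-7,0) right/bottom  bias=-1
    (10,0)@(21, 1): e=[3,4,35] → X
    (11,0)@(23, 1): e=[15,-8,35] → .
    (7,1)@(15, 3): e=[9,12,21] → X
    (8,1)@(17, 3): e=[21,0,21] → .  [on edge]
    (10,1)@(21, 3): e=[45,-24,21] → .
    (3,2)@(7, 5): e=[3,32,7] → X
    (4,2)@(9, 5): e=[15,20,7] → X
    (5,2)@(11, 5): e=[27,8,7] → X
    (6,2)@(13, 5): e=[39,-4,7] → .
    (7,2)@(15, 5): e=[51,-16,7] → .
    (3,3)@(7, 7): e=[45,4,-7] → .
    (4,3)@(9, 7): e=[57,-8,-7] → .
  covered (5 px):
    . . . . . . . . . . X .
    . . . . . . . X . . . .
    . . . X X X . . . . . .
    . . . . . . . . . . . .

Z-buffer (winner per pixel, '.' = empty):
  . . . . . . . . . . 1 .
  . . 0 . . . . 1 . . . .
  . 0 . 1 1 1 . . . . . .
  . . . . . . . . . . . .

Result: 1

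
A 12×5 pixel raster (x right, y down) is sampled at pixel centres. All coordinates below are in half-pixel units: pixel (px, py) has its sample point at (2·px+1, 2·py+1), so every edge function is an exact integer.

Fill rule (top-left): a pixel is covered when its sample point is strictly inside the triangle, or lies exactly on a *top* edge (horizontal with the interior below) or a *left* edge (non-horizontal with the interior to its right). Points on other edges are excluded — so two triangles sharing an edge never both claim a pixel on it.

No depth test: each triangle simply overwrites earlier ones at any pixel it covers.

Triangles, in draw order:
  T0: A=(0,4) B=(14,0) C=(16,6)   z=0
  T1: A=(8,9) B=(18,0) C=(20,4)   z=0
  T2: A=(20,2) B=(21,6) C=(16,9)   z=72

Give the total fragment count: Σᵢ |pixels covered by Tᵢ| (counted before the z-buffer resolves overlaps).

T0:
  2·area = 92
  edge (0, 4)→(14, 0): d=(14,-4) top-left  bias=+0
  edge (14, 0)→(16, 6): d=(2,6) right/bottom  bias=-1
  edge (16, 6)→(0, 4): d=(-16,-2) top-left  bias=+0
    (5,0)@(11, 1): e=[2,20,70] → █
    (6,0)@(13, 1): e=[10,8,74] → █
    (7,0)@(15, 1): e=[18,-4,78] → ·
    (2,1)@(5, 3): e=[6,60,26] → █
    (3,1)@(7, 3): e=[14,48,30] → █
    (4,1)@(9, 3): e=[22,36,34] → █
    (7,1)@(15, 3): e=[46,0,46] → ·  [on edge]
    (2,2)@(5, 5): e=[34,64,-6] → ·
    (3,2)@(7, 5): e=[42,52,-2] → ·
    (4,2)@(9, 5): e=[50,40,2] → █
    (7,2)@(15, 5): e=[74,4,14] → █
    (8,2)@(17, 5): e=[82,-8,18] → ·
    (8,4)@(17, 9): e=[138,0,-46] → ·  [on edge]
  covered (11 px):
    · · · · · █ █ · · · · ·
    · · █ █ █ █ █ · · · · ·
    · · · · █ █ █ █ · · · ·
    · · · · · · · · · · · ·
    · · · · · · · · · · · ·
T1:
  2·area = 58
  edge (8, 9)→(18, 0): d=(10,-9) top-left  bias=+0
  edge (18, 0)→(20, 4): d=(2,4) right/bottom  bias=-1
  edge (20, 4)→(8, 9): d=(-12,5) right/bottom  bias=-1
    (8,0)@(17, 1): e=[1,6,51] → █
    (9,0)@(19, 1): e=[19,-2,41] → ·
    (7,1)@(15, 3): e=[3,18,37] → █
    (9,1)@(19, 3): e=[39,2,17] → █
    (10,1)@(21, 3): e=[57,-6,7] → ·
    (6,2)@(13, 5): e=[5,30,23] → █
    (9,2)@(19, 5): e=[59,6,-7] → ·
    (5,3)@(11, 7): e=[7,42,9] → █
    (6,3)@(13, 7): e=[25,34,-1] → ·
    (7,3)@(15, 7): e=[43,26,-11] → ·
    (8,3)@(17, 7): e=[61,18,-21] → ·
    (5,4)@(11, 9): e=[27,46,-15] → ·
  covered (8 px):
    · · · · · · · · █ · · ·
    · · · · · · · █ █ █ · ·
    · · · · · · █ █ █ · · ·
    · · · · · █ · · · · · ·
    · · · · · · · · · · · ·
T2:
  2·area = 23
  edge (20, 2)→(21, 6): d=(1,4) right/bottom  bias=-1
  edge (21, 6)→(16, 9): d=(-5,3) right/bottom  bias=-1
  edge (16, 9)→(20, 2): d=(4,-7) top-left  bias=+0
    (9,2)@(19, 5): e=[7,11,5] → █
    (10,2)@(21, 5): e=[-1,5,19] → ·
    (9,3)@(19, 7): e=[9,1,13] → █
    (10,3)@(21, 7): e=[1,-5,27] → ·
    (9,4)@(19, 9): e=[11,-9,21] → ·
  covered (2 px):
    · · · · · · · · · · · ·
    · · · · · · · · · · · ·
    · · · · · · · · · █ · ·
    · · · · · · · · · █ · ·
    · · · · · · · · · · · ·

Answer: 21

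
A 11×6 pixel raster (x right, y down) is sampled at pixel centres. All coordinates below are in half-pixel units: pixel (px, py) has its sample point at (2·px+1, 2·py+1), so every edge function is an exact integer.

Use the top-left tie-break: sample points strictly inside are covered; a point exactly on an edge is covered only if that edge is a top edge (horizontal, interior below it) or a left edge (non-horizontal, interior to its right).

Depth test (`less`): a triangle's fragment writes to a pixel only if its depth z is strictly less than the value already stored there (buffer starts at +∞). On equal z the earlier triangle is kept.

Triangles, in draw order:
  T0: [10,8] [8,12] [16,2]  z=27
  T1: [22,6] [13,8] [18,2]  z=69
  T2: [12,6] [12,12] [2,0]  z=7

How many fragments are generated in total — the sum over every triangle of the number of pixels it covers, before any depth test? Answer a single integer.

T0:
  2·area = 12  (B↔C swapped to make it positive)
  edge (10, 8)→(16, 2): d=(6,-6) top-left  bias=+0
  edge (16, 2)→(8, 12): d=(-8,10) right/bottom  bias=-1
  edge (8, 12)→(10, 8): d=(2,-4) top-left  bias=+0
    (8,0)@(17, 1): e=[0,-2,14] → ·  [on edge]
    (7,1)@(15, 3): e=[0,2,10] → #  [on edge]
    (8,1)@(17, 3): e=[12,-18,18] → ·
    (6,2)@(13, 5): e=[0,6,6] → #  [on edge]
    (7,2)@(15, 5): e=[12,-14,14] → ·
    (5,3)@(11, 7): e=[0,10,2] → #  [on edge]
    (6,3)@(13, 7): e=[12,-10,10] → ·
    (4,4)@(9, 9): e=[0,14,-2] → ·  [on edge]
    (5,4)@(11, 9): e=[12,-6,6] → ·
    (3,5)@(7, 11): e=[0,18,-6] → ·  [on edge]
  covered (3 px):
    · · · · · · · · · · ·
    · · · · · · · # · · ·
    · · · · · · # · · · ·
    · · · · · # · · · · ·
    · · · · · · · · · · ·
    · · · · · · · · · · ·
T1:
  2·area = 44
  edge (22, 6)→(13, 8): d=(-9,2) right/bottom  bias=-1
  edge (13, 8)→(18, 2): d=(5,-6) top-left  bias=+0
  edge (18, 2)→(22, 6): d=(4,4) right/bottom  bias=-1
    (8,0)@(17, 1): e=[55,-11,0] → ·  [on edge]
    (9,1)@(19, 3): e=[33,11,0] → ·  [on edge]
    (8,2)@(17, 5): e=[19,9,16] → #
    (9,2)@(19, 5): e=[15,21,8] → #
    (10,2)@(21, 5): e=[11,33,0] → ·  [on edge]
    (7,3)@(15, 7): e=[5,7,32] → #
    (9,3)@(19, 7): e=[-3,31,16] → ·
    (7,4)@(15, 9): e=[-13,17,40] → ·
    (8,4)@(17, 9): e=[-17,29,32] → ·
  covered (4 px):
    · · · · · · · · · · ·
    · · · · · · · · · · ·
    · · · · · · · · # # ·
    · · · · · · · # # · ·
    · · · · · · · · · · ·
    · · · · · · · · · · ·
T2:
  2·area = 60
  edge (12, 6)→(12, 12): d=(0,6) right/bottom  bias=-1
  edge (12, 12)→(2, 0): d=(-10,-12) top-left  bias=+0
  edge (2, 0)→(12, 6): d=(10,6) right/bottom  bias=-1
    (1,0)@(3, 1): e=[54,2,4] → #
    (2,0)@(5, 1): e=[42,26,-8] → ·
    (1,1)@(3, 3): e=[54,-18,24] → ·
    (2,1)@(5, 3): e=[42,6,12] → #
    (3,1)@(7, 3): e=[30,30,0] → ·  [on edge]
    (2,2)@(5, 5): e=[42,-14,32] → ·
    (3,2)@(7, 5): e=[30,10,20] → #
    (4,2)@(9, 5): e=[18,34,8] → #
    (5,2)@(11, 5): e=[6,58,-4] → ·
    (3,3)@(7, 7): e=[30,-10,40] → ·
    (4,3)@(9, 7): e=[18,14,28] → #
    (5,3)@(11, 7): e=[6,38,16] → #
    (8,4)@(17, 9): e=[-30,90,0] → ·  [on edge]
  covered (7 px):
    · # · · · · · · · · ·
    · · # · · · · · · · ·
    · · · # # · · · · · ·
    · · · · # # · · · · ·
    · · · · · # · · · · ·
    · · · · · · · · · · ·

Result: 14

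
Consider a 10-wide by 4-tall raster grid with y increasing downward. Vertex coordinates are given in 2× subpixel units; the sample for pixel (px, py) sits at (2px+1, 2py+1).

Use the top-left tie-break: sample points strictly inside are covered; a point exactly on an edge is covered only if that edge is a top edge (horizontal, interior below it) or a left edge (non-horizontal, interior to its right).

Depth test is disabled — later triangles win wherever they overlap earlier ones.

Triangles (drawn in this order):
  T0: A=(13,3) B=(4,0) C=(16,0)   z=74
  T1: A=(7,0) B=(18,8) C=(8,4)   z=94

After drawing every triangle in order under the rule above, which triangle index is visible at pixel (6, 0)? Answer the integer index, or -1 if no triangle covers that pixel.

T0:
  2·area = 36
  edge (13, 3)→(4, 0): d=(-9,-3) top-left  bias=+0
  edge (4, 0)→(16, 0): d=(12,0) top-left  bias=+0
  edge (16, 0)→(13, 3): d=(-3,3) right/bottom  bias=-1
    (3,0)@(7, 1): e=[0,12,24] → #  [on edge]
    (4,0)@(9, 1): e=[6,12,18] → #
    (5,0)@(11, 1): e=[12,12,12] → #
    (6,0)@(13, 1): e=[18,12,6] → #
    (7,0)@(15, 1): e=[24,12,0] → ·  [on edge]
    (3,1)@(7, 3): e=[-18,36,18] → ·
    (4,1)@(9, 3): e=[-12,36,12] → ·
    (5,1)@(11, 3): e=[-6,36,6] → ·
    (6,1)@(13, 3): e=[0,36,0] → ·  [on edge]
    (5,2)@(11, 5): e=[-24,60,0] → ·  [on edge]
    (9,2)@(19, 5): e=[0,60,-24] → ·  [on edge]
    (4,3)@(9, 7): e=[-48,84,0] → ·  [on edge]
  covered (4 px):
    · · · # # # # · · ·
    · · · · · · · · · ·
    · · · · · · · · · ·
    · · · · · · · · · ·
T1:
  2·area = 36
  edge (7, 0)→(18, 8): d=(11,8) right/bottom  bias=-1
  edge (18, 8)→(8, 4): d=(-10,-4) top-left  bias=+0
  edge (8, 4)→(7, 0): d=(-1,-4) top-left  bias=+0
    (4,1)@(9, 3): e=[17,14,5] → #
    (5,1)@(11, 3): e=[1,22,13] → #
    (6,1)@(13, 3): e=[-15,30,21] → ·
    (4,2)@(9, 5): e=[39,-6,3] → ·
    (5,2)@(11, 5): e=[23,2,11] → #
    (6,2)@(13, 5): e=[7,10,19] → #
    (7,2)@(15, 5): e=[-9,18,27] → ·
    (5,3)@(11, 7): e=[45,-18,9] → ·
    (6,3)@(13, 7): e=[29,-10,17] → ·
  covered (4 px):
    · · · · · · · · · ·
    · · · · # # · · · ·
    · · · · · # # · · ·
    · · · · · · · · · ·

Z-buffer (winner per pixel, '.' = empty):
  . . . 0 0 0 0 . . .
  . . . . 1 1 . . . .
  . . . . . 1 1 . . .
  . . . . . . . . . .

Result: 0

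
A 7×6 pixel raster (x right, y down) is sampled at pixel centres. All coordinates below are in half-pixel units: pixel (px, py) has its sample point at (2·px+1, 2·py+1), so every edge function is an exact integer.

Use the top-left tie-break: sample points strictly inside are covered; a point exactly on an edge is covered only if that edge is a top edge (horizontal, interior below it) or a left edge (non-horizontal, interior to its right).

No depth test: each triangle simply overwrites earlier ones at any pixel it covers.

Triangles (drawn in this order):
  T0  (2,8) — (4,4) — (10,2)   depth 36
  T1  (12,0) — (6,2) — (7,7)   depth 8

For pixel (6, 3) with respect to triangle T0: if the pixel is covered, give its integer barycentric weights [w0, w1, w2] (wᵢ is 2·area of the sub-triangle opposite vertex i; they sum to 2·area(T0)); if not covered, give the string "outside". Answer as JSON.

T0:
  2·area = 20
  edge (2, 8)→(4, 4): d=(2,-4) top-left  bias=+0
  edge (4, 4)→(10, 2): d=(6,-2) top-left  bias=+0
  edge (10, 2)→(2, 8): d=(-8,6) right/bottom  bias=-1
    (6,0)@(13, 1): e=[30,0,-10] → ·  [on edge]
    (3,1)@(7, 3): e=[10,0,10] → █  [on edge]
    (4,1)@(9, 3): e=[18,4,-2] → ·
    (0,2)@(1, 5): e=[-10,0,30] → ·  [on edge]
    (2,2)@(5, 5): e=[6,8,6] → █
    (3,2)@(7, 5): e=[14,12,-6] → ·
    (1,3)@(3, 7): e=[2,16,2] → █
    (2,3)@(5, 7): e=[10,20,-10] → ·
    (1,4)@(3, 9): e=[6,28,-14] → ·
  covered (3 px):
    · · · · · · ·
    · · · █ · · ·
    · · █ · · · ·
    · █ · · · · ·
    · · · · · · ·
    · · · · · · ·
T1:
  2·area = 32  (B↔C swapped to make it positive)
  edge (12, 0)→(7, 7): d=(-5,7) right/bottom  bias=-1
  edge (7, 7)→(6, 2): d=(-1,-5) top-left  bias=+0
  edge (6, 2)→(12, 0): d=(6,-2) top-left  bias=+0
    (4,0)@(9, 1): e=[16,16,0] → █  [on edge]
    (5,0)@(11, 1): e=[2,26,4] → █
    (6,0)@(13, 1): e=[-12,36,8] → ·
    (1,1)@(3, 3): e=[48,-16,0] → ·  [on edge]
    (3,1)@(7, 3): e=[20,4,8] → █
    (5,1)@(11, 3): e=[-8,24,16] → ·
    (3,2)@(7, 5): e=[10,2,20] → █
    (4,2)@(9, 5): e=[-4,12,24] → ·
    (3,3)@(7, 7): e=[0,0,32] → ·  [on edge]
  covered (5 px):
    · · · · █ █ ·
    · · · █ █ · ·
    · · · █ · · ·
    · · · · · · ·
    · · · · · · ·
    · · · · · · ·

Answer: "outside"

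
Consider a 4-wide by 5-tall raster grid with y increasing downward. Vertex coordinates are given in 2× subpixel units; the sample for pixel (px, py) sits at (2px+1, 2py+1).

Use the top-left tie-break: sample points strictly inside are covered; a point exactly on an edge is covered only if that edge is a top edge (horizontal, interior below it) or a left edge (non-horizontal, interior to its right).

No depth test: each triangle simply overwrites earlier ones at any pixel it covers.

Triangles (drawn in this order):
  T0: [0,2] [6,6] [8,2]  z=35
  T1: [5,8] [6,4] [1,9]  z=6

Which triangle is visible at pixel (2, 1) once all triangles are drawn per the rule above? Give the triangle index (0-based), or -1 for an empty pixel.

T0:
  2·area = 32  (B↔C swapped to make it positive)
  edge (0, 2)→(8, 2): d=(8,0) top-left  bias=+0
  edge (8, 2)→(6, 6): d=(-2,4) right/bottom  bias=-1
  edge (6, 6)→(0, 2): d=(-6,-4) top-left  bias=+0
    (1,1)@(3, 3): e=[8,18,6] → █
    (2,1)@(5, 3): e=[8,10,14] → █
    (3,1)@(7, 3): e=[8,2,22] → █
    (1,2)@(3, 5): e=[24,14,-6] → ·
    (2,2)@(5, 5): e=[24,6,2] → █
    (3,2)@(7, 5): e=[24,-2,10] → ·
    (2,3)@(5, 7): e=[40,2,-10] → ·
  covered (4 px):
    · · · ·
    · █ █ █
    · · █ ·
    · · · ·
    · · · ·
T1:
  2·area = 15  (B↔C swapped to make it positive)
  edge (5, 8)→(1, 9): d=(-4,1) right/bottom  bias=-1
  edge (1, 9)→(6, 4): d=(5,-5) top-left  bias=+0
  edge (6, 4)→(5, 8): d=(-1,4) right/bottom  bias=-1
    (3,1)@(7, 3): e=[18,0,-3] → ·  [on edge]
    (2,2)@(5, 5): e=[12,0,3] → █  [on edge]
    (3,2)@(7, 5): e=[10,10,-5] → ·
    (1,3)@(3, 7): e=[6,0,9] → █  [on edge]
    (3,3)@(7, 7): e=[2,20,-7] → ·
    (0,4)@(1, 9): e=[0,0,15] → ·  [on edge]
    (1,4)@(3, 9): e=[-2,10,7] → ·
    (2,4)@(5, 9): e=[-4,20,-1] → ·
  covered (3 px):
    · · · ·
    · · · ·
    · · █ ·
    · █ █ ·
    · · · ·

Z-buffer (winner per pixel, '.' = empty):
  . . . .
  . 0 0 0
  . . 1 .
  . 1 1 .
  . . . .

Final: 0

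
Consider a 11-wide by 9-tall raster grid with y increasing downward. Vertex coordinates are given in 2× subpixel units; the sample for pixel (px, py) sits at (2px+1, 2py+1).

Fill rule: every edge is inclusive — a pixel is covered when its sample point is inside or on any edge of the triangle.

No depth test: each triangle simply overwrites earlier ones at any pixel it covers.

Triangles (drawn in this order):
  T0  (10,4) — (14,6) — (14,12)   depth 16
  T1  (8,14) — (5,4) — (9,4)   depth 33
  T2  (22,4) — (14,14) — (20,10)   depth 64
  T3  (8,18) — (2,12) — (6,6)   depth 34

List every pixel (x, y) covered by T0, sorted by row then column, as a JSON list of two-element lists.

T0:
  2·area = 24
  edge (10, 4)→(14, 6): d=(4,2) inclusive
  edge (14, 6)→(14, 12): d=(0,6) inclusive
  edge (14, 12)→(10, 4): d=(-4,-8) inclusive
    (5,2)@(11, 5): e=[2,18,4] → #
    (6,2)@(13, 5): e=[-2,6,20] → ·
    (5,3)@(11, 7): e=[10,18,-4] → ·
    (6,3)@(13, 7): e=[6,6,12] → #
    (7,3)@(15, 7): e=[2,-6,28] → ·
    (6,4)@(13, 9): e=[14,6,4] → #
    (7,4)@(15, 9): e=[10,-6,20] → ·
    (6,5)@(13, 11): e=[22,6,-4] → ·
  covered (3 px):
    · · · · · · · · · · ·
    · · · · · · · · · · ·
    · · · · · # · · · · ·
    · · · · · · # · · · ·
    · · · · · · # · · · ·
    · · · · · · · · · · ·
    · · · · · · · · · · ·
    · · · · · · · · · · ·
    · · · · · · · · · · ·
T1:
  2·area = 40
  edge (8, 14)→(5, 4): d=(-3,-10) inclusive
  edge (5, 4)→(9, 4): d=(4,0) inclusive
  edge (9, 4)→(8, 14): d=(-1,10) inclusive
    (3,2)@(7, 5): e=[17,4,19] → #
    (4,2)@(9, 5): e=[37,4,-1] → ·
    (3,3)@(7, 7): e=[11,12,17] → #
    (4,3)@(9, 7): e=[31,12,-3] → ·
    (3,4)@(7, 9): e=[5,20,15] → #
    (4,4)@(9, 9): e=[25,20,-5] → ·
    (3,5)@(7, 11): e=[-1,28,13] → ·
  covered (3 px):
    · · · · · · · · · · ·
    · · · · · · · · · · ·
    · · · # · · · · · · ·
    · · · # · · · · · · ·
    · · · # · · · · · · ·
    · · · · · · · · · · ·
    · · · · · · · · · · ·
    · · · · · · · · · · ·
    · · · · · · · · · · ·
T2:
  2·area = 28  (B↔C swapped to make it positive)
  edge (22, 4)→(20, 10): d=(-2,6) inclusive
  edge (20, 10)→(14, 14): d=(-6,4) inclusive
  edge (14, 14)→(22, 4): d=(8,-10) inclusive
    (10,3)@(21, 7): e=[0,14,14] → #  [on edge]
    (9,4)@(19, 9): e=[8,10,10] → #
    (10,4)@(21, 9): e=[-4,2,30] → ·
    (8,5)@(17, 11): e=[16,6,6] → #
    (9,5)@(19, 11): e=[4,-2,26] → ·
    (7,6)@(15, 13): e=[24,2,2] → #
    (8,6)@(17, 13): e=[12,-6,22] → ·
    (9,6)@(19, 13): e=[0,-14,42] → ·  [on edge]
    (7,7)@(15, 15): e=[20,-10,18] → ·
  covered (4 px):
    · · · · · · · · · · ·
    · · · · · · · · · · ·
    · · · · · · · · · · ·
    · · · · · · · · · · #
    · · · · · · · · · # ·
    · · · · · · · · # · ·
    · · · · · · · # · · ·
    · · · · · · · · · · ·
    · · · · · · · · · · ·
T3:
  2·area = 60
  edge (8, 18)→(2, 12): d=(-6,-6) inclusive
  edge (2, 12)→(6, 6): d=(4,-6) inclusive
  edge (6, 6)→(8, 18): d=(2,12) inclusive
    (2,4)@(5, 9): e=[36,6,18] → #
    (3,4)@(7, 9): e=[48,18,-6] → ·
    (0,5)@(1, 11): e=[0,-10,70] → ·  [on edge]
    (1,5)@(3, 11): e=[12,2,46] → #
    (3,5)@(7, 11): e=[36,26,-2] → ·
    (1,6)@(3, 13): e=[0,10,50] → #  [on edge]
    (3,6)@(7, 13): e=[24,34,2] → #
    (4,6)@(9, 13): e=[36,46,-22] → ·
    (1,7)@(3, 15): e=[-12,18,54] → ·
    (2,7)@(5, 15): e=[0,30,30] → #  [on edge]
    (4,7)@(9, 15): e=[24,54,-18] → ·
    (2,8)@(5, 17): e=[-12,38,34] → ·
    (3,8)@(7, 17): e=[0,50,10] → #  [on edge]
  covered (9 px):
    · · · · · · · · · · ·
    · · · · · · · · · · ·
    · · · · · · · · · · ·
    · · · · · · · · · · ·
    · · # · · · · · · · ·
    · # # · · · · · · · ·
    · # # # · · · · · · ·
    · · # # · · · · · · ·
    · · · # · · · · · · ·

Final: [[5,2],[6,3],[6,4]]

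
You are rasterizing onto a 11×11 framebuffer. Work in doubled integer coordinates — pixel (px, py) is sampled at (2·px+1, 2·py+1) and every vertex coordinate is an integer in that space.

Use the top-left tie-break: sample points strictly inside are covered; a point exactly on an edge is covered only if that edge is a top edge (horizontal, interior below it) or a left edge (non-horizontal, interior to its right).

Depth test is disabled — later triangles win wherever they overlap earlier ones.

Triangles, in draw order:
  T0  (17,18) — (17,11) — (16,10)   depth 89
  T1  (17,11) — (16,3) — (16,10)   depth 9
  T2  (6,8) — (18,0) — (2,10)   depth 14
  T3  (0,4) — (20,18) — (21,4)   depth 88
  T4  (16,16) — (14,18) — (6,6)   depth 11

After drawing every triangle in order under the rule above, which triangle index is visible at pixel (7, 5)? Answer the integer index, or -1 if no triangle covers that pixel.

T0:
  2·area = 7  (B↔C swapped to make it positive)
  edge (17, 18)→(16, 10): d=(-1,-8) top-left  bias=+0
  edge (16, 10)→(17, 11): d=(1,1) right/bottom  bias=-1
  edge (17, 11)→(17, 18): d=(0,7) right/bottom  bias=-1
    (3,0)@(7, 1): e=[-63,0,70] → .  [on edge]
    (8,0)@(17, 1): e=[17,-10,0] → .  [on edge]
    (4,1)@(9, 3): e=[-49,0,56] → .  [on edge]
    (8,1)@(17, 3): e=[15,-8,0] → .  [on edge]
    (5,2)@(11, 5): e=[-35,0,42] → .  [on edge]
    (8,2)@(17, 5): e=[13,-6,0] → .  [on edge]
    (6,3)@(13, 7): e=[-21,0,28] → .  [on edge]
    (8,3)@(17, 7): e=[11,-4,0] → .  [on edge]
    (7,4)@(15, 9): e=[-7,0,14] → .  [on edge]
    (8,4)@(17, 9): e=[9,-2,0] → .  [on edge]
    (8,5)@(17, 11): e=[7,0,0] → .  [on edge]
    (8,6)@(17, 13): e=[5,2,0] → .  [on edge]
    (9,6)@(19, 13): e=[21,0,-14] → .  [on edge]
    (8,7)@(17, 15): e=[3,4,0] → .  [on edge]
    (10,7)@(21, 15): e=[35,0,-28] → .  [on edge]
    (8,8)@(17, 17): e=[1,6,0] → .  [on edge]
    (8,9)@(17, 19): e=[-1,8,0] → .  [on edge]
    (8,10)@(17, 21): e=[-3,10,0] → .  [on edge]
  covered (0 px):
    . . . . . . . . . . .
    . . . . . . . . . . .
    . . . . . . . . . . .
    . . . . . . . . . . .
    . . . . . . . . . . .
    . . . . . . . . . . .
    . . . . . . . . . . .
    . . . . . . . . . . .
    . . . . . . . . . . .
    . . . . . . . . . . .
    . . . . . . . . . . .
T1:
  2·area = 7  (B↔C swapped to make it positive)
  edge (17, 11)→(16, 10): d=(-1,-1) top-left  bias=+0
  edge (16, 10)→(16, 3): d=(0,-7) top-left  bias=+0
  edge (16, 3)→(17, 11): d=(1,8) right/bottom  bias=-1
    (3,0)@(7, 1): e=[0,-63,70] → .  [on edge]
    (4,1)@(9, 3): e=[0,-49,56] → .  [on edge]
    (5,2)@(11, 5): e=[0,-35,42] → .  [on edge]
    (6,3)@(13, 7): e=[0,-21,28] → .  [on edge]
    (7,4)@(15, 9): e=[0,-7,14] → .  [on edge]
    (8,5)@(17, 11): e=[0,7,0] → .  [on edge]
    (9,6)@(19, 13): e=[0,21,-14] → .  [on edge]
    (10,7)@(21, 15): e=[0,35,-28] → .  [on edge]
  covered (0 px):
    . . . . . . . . . . .
    . . . . . . . . . . .
    . . . . . . . . . . .
    . . . . . . . . . . .
    . . . . . . . . . . .
    . . . . . . . . . . .
    . . . . . . . . . . .
    . . . . . . . . . . .
    . . . . . . . . . . .
    . . . . . . . . . . .
    . . . . . . . . . . .
T2:
  2·area = 8  (B↔C swapped to make it positive)
  edge (6, 8)→(2, 10): d=(-4,2) right/bottom  bias=-1
  edge (2, 10)→(18, 0): d=(16,-10) top-left  bias=+0
  edge (18, 0)→(6, 8): d=(-12,8) right/bottom  bias=-1
    (3,3)@(7, 7): e=[2,2,4] → X
    (4,3)@(9, 7): e=[-2,22,-12] → .
    (3,4)@(7, 9): e=[-6,34,-20] → .
  covered (1 px):
    . . . . . . . . . . .
    . . . . . . . . . . .
    . . . . . . . . . . .
    . . . X . . . . . . .
    . . . . . . . . . . .
    . . . . . . . . . . .
    . . . . . . . . . . .
    . . . . . . . . . . .
    . . . . . . . . . . .
    . . . . . . . . . . .
    . . . . . . . . . . .
T3:
  2·area = 294  (B↔C swapped to make it positive)
  edge (0, 4)→(21, 4): d=(21,0) top-left  bias=+0
  edge (21, 4)→(20, 18): d=(-1,14) right/bottom  bias=-1
  edge (20, 18)→(0, 4): d=(-20,-14) top-left  bias=+0
    (1,2)@(3, 5): e=[21,251,22] → X
    (2,2)@(5, 5): e=[21,223,50] → X
    (3,2)@(7, 5): e=[21,195,78] → X
    (4,2)@(9, 5): e=[21,167,106] → X
    (5,2)@(11, 5): e=[21,139,134] → X
    (6,2)@(13, 5): e=[21,111,162] → X
    (7,2)@(15, 5): e=[21,83,190] → X
    (8,2)@(17, 5): e=[21,55,218] → X
    (9,2)@(19, 5): e=[21,27,246] → X
    (10,2)@(21, 5): e=[21,-1,274] → .
    (1,3)@(3, 7): e=[63,249,-18] → .
    (2,3)@(5, 7): e=[63,221,10] → X
  covered (35 px):
    . . . . . . . . . . .
    . . . . . . . . . . .
    . X X X X X X X X X .
    . . X X X X X X X X .
    . . . . X X X X X X .
    . . . . . X X X X X .
    . . . . . . X X X X .
    . . . . . . . . X X .
    . . . . . . . . . X .
    . . . . . . . . . . .
    . . . . . . . . . . .
T4:
  2·area = 40
  edge (16, 16)→(14, 18): d=(-2,2) right/bottom  bias=-1
  edge (14, 18)→(6, 6): d=(-8,-12) top-left  bias=+0
  edge (6, 6)→(16, 16): d=(10,10) right/bottom  bias=-1
    (0,0)@(1, 1): e=[60,-20,0] → .  [on edge]
    (1,1)@(3, 3): e=[52,-12,0] → .  [on edge]
    (2,2)@(5, 5): e=[44,-4,0] → .  [on edge]
    (3,3)@(7, 7): e=[36,4,0] → .  [on edge]
    (4,4)@(9, 9): e=[28,12,0] → .  [on edge]
    (5,5)@(11, 11): e=[20,20,0] → .  [on edge]
    (10,5)@(21, 11): e=[0,140,-100] → .  [on edge]
    (5,6)@(11, 13): e=[16,4,20] → X
    (6,6)@(13, 13): e=[12,28,0] → .  [on edge]
    (9,6)@(19, 13): e=[0,100,-60] → .  [on edge]
    (5,7)@(11, 15): e=[12,-12,40] → .
    (6,7)@(13, 15): e=[8,12,20] → X
    (7,7)@(15, 15): e=[4,36,0] → .  [on edge]
    (8,7)@(17, 15): e=[0,60,-20] → .  [on edge]
    (7,8)@(15, 17): e=[0,20,20] → .  [on edge]
    (8,8)@(17, 17): e=[-4,44,0] → .  [on edge]
    (6,9)@(13, 19): e=[0,-20,60] → .  [on edge]
    (9,9)@(19, 19): e=[-12,52,0] → .  [on edge]
    (5,10)@(11, 21): e=[0,-60,100] → .  [on edge]
    (10,10)@(21, 21): e=[-20,60,0] → .  [on edge]
  covered (2 px):
    . . . . . . . . . . .
    . . . . . . . . . . .
    . . . . . . . . . . .
    . . . . . . . . . . .
    . . . . . . . . . . .
    . . . . . . . . . . .
    . . . . . X . . . . .
    . . . . . . X . . . .
    . . . . . . . . . . .
    . . . . . . . . . . .
    . . . . . . . . . . .

Z-buffer (winner per pixel, '.' = empty):
  . . . . . . . . . . .
  . . . . . . . . . . .
  . 3 3 3 3 3 3 3 3 3 .
  . . 3 3 3 3 3 3 3 3 .
  . . . . 3 3 3 3 3 3 .
  . . . . . 3 3 3 3 3 .
  . . . . . 4 3 3 3 3 .
  . . . . . . 4 . 3 3 .
  . . . . . . . . . 3 .
  . . . . . . . . . . .
  . . . . . . . . . . .

Result: 3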